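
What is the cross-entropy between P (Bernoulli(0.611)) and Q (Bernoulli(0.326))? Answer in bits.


H(P,Q) = -p*log2(q) - (1-p)*log2(1-q). -0.611*log2(0.326) = 0.988021; -0.389*log2(0.674) = 0.221411. H(P,Q) = 0.988021 + 0.221411 = 1.2094

1.2094 bits


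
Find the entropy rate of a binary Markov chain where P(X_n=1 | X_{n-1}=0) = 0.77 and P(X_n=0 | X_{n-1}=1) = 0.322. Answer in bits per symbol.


Stationary distribution: pi_0 = p10/(p01+p10) = 0.2949, pi_1 = 0.7051. Entropy rate H' = pi_0*H(p01) + pi_1*H(p10) = 0.2949*0.778 + 0.7051*0.9065 = 0.8686

0.8686 bits/symbol


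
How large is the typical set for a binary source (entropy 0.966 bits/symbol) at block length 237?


log2|A_typical| = nH = 237 * 0.966 = 228.942, so |A_typical| ~ 2^228.942 = 8.287e+68

8.287e+68


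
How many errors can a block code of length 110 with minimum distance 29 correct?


Correction capability = floor((d-1)/2) = floor((29-1)/2) = 14

14 errors


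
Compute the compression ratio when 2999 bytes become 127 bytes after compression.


Ratio = original / compressed = 2999 / 127 = 23.6142

23.6142


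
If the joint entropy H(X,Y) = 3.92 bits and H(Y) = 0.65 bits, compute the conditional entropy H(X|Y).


H(X|Y) = H(X,Y) - H(Y) = 3.92 - 0.65 = 3.27

3.27 bits


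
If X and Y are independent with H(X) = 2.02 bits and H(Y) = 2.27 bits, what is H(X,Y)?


For independent variables, H(X,Y) = H(X) + H(Y) = 2.02 + 2.27 = 4.29

4.29 bits


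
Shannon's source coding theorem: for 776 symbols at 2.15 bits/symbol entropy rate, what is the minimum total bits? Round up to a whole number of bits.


Minimum bits >= n * H = 776 * 2.15 = 1668.4, rounded up to a whole number of bits = 1669

1669 bits


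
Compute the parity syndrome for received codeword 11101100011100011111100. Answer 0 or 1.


Syndrome = XOR of all bits = 1 XOR 1 XOR 1 XOR 0 XOR 1 XOR 1 XOR 0 XOR 0 XOR 0 XOR 1 XOR 1 XOR 1 XOR 0 XOR 0 XOR 0 XOR 1 XOR 1 XOR 1 XOR 1 XOR 1 XOR 1 XOR 0 XOR 0 = 0

0


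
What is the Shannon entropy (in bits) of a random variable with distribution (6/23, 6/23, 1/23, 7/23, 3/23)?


H = -sum(p_i * log2(p_i)). Terms: -(6/23)*log2(6/23) = 0.505722; -(6/23)*log2(6/23) = 0.505722; -(1/23)*log2(1/23) = 0.196677; -(7/23)*log2(7/23) = 0.522324; -(3/23)*log2(3/23) = 0.383296. H = 0.505722 + 0.505722 + 0.196677 + 0.522324 + 0.383296 = 2.1137

2.1137 bits


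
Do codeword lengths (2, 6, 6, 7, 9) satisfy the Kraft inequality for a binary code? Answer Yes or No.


Kraft sum = sum(2^(-l_i)) = 0.291, need <= 1. Result: satisfied (a binary prefix-free code with these lengths exists)

Yes


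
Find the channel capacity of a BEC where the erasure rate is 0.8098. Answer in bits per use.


C = 1 - epsilon = 1 - 0.8098 = 0.1902

0.1902 bits


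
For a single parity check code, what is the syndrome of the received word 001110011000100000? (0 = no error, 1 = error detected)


Syndrome = XOR of all bits = 0 XOR 0 XOR 1 XOR 1 XOR 1 XOR 0 XOR 0 XOR 1 XOR 1 XOR 0 XOR 0 XOR 0 XOR 1 XOR 0 XOR 0 XOR 0 XOR 0 XOR 0 = 0

0


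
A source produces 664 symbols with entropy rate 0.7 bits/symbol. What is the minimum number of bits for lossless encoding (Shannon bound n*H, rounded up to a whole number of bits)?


Minimum bits >= n * H = 664 * 0.7 = 464.8, rounded up to a whole number of bits = 465

465 bits


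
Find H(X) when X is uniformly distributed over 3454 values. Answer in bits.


H = log2(n) = log2(3454) = 11.7541

11.7541 bits


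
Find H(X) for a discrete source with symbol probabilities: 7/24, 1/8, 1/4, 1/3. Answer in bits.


H = -sum(p_i * log2(p_i)). Terms: -(7/24)*log2(7/24) = 0.518469; -(1/8)*log2(1/8) = 0.375000; -(1/4)*log2(1/4) = 0.500000; -(1/3)*log2(1/3) = 0.528321. H = 0.518469 + 0.375000 + 0.500000 + 0.528321 = 1.9218

1.9218 bits


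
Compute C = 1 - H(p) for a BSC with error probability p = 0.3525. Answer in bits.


H(p) = -p*log2(p) - (1-p)*log2(1-p) = -0.3525*log2(0.3525) - 0.6475*log2(0.6475) = 0.530267 + 0.406014 = 0.9363. C = 1 - H(p) = 1 - 0.9363 = 0.0637

0.0637 bits


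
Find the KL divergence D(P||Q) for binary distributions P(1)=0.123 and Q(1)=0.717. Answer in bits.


KL = p*log2(p/q) + (1-p)*log2((1-p)/(1-q)) = 0.123*log2(0.123/0.717) + 0.877*log2(0.877/0.283) = 1.1182

1.1182 bits


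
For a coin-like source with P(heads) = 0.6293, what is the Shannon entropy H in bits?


H = -p*log2(p) - (1-p)*log2(1-p). -0.6293*log2(0.6293) = 0.420486; -0.3707*log2(0.3707) = 0.530722. H = 0.420486 + 0.530722 = 0.9512

0.9512 bits


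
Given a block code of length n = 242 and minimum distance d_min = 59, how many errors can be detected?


Detection capability = d_min - 1 = 59 - 1 = 58

58 errors


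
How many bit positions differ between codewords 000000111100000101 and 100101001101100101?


Count differing positions: ^ . . ^ . ^ ^ ^ . . . ^ ^ . . . . . = 7 differences

7


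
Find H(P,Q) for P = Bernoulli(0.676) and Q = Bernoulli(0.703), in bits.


H(P,Q) = -p*log2(q) - (1-p)*log2(1-q). -0.676*log2(0.703) = 0.343681; -0.324*log2(0.297) = 0.567475. H(P,Q) = 0.343681 + 0.567475 = 0.9112

0.9112 bits


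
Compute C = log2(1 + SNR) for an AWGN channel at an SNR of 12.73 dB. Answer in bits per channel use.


SNR_linear = 10^(12.73/10) = 18.7499; C = log2(1 + SNR_linear) = log2(1 + 18.7499) = 4.3038

4.3038 bits/channel use


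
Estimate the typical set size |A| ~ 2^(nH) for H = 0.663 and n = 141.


log2|A_typical| = nH = 141 * 0.663 = 93.483, so |A_typical| ~ 2^93.483 = 1.384e+28

1.384e+28


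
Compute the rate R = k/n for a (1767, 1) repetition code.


Rate = k/n = 1/1767

1/1767


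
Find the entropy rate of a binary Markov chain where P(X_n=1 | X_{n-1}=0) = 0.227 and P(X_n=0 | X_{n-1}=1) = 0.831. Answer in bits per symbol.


Stationary distribution: pi_0 = p10/(p01+p10) = 0.7854, pi_1 = 0.2146. Entropy rate H' = pi_0*H(p01) + pi_1*H(p10) = 0.7854*0.7727 + 0.2146*0.6554 = 0.7476

0.7476 bits/symbol


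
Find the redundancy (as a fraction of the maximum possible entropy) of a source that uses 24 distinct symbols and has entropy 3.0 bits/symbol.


H_max = log2(K) = log2(24) = 4.585 bits/symbol. Redundancy = 1 - H/H_max = 1 - 3.0/4.585 = 1 - 0.6543 = 0.3457

0.3457


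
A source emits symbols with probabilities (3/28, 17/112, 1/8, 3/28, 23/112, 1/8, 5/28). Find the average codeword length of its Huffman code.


Huffman construction (repeatedly merge the two least-probable nodes; each merge adds 1 bit to every symbol beneath it): 3/28 + 3/28 = 3/14; 1/8 + 1/8 = 1/4; 17/112 + 5/28 = 37/112; 23/112 + 3/14 = 47/112; 1/4 + 37/112 = 65/112; 47/112 + 65/112 = 1. Resulting codeword lengths (in the order the probabilities were given): (3, 3, 3, 3, 2, 3, 3). L_avg = sum(p_i * l_i) = 3/28*3 + 17/112*3 + 1/8*3 + 3/28*3 + 23/112*2 + 1/8*3 + 5/28*3 = 313/112 = 2.7946

2.7946 bits


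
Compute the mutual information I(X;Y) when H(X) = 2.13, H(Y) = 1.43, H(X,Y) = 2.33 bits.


I(X;Y) = H(X) + H(Y) - H(X,Y) = 2.13 + 1.43 - 2.33 = 1.23

1.23 bits


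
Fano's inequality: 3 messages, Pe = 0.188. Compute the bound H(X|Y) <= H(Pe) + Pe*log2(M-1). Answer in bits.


H(Pe) = -Pe*log2(Pe) - (1-Pe)*log2(1-Pe) = -0.188*log2(0.188) - 0.812*log2(0.812) = 0.453305 + 0.243964 = 0.6973. Pe*log2(M-1) = 0.188*log2(2) = 0.188000. Bound = H(Pe) + Pe*log2(M-1) = 0.453305 + 0.243964 + 0.188000 = 0.8853

0.8853 bits


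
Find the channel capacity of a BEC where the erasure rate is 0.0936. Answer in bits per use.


C = 1 - epsilon = 1 - 0.0936 = 0.9064

0.9064 bits


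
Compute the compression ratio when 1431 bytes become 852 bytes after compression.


Ratio = original / compressed = 1431 / 852 = 1.6796

1.6796


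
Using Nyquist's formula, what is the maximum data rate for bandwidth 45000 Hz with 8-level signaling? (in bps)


Rate = 2 * B * log2(M) = 2 * 45000 * 3.0 = 270000.0

270000.0 bps


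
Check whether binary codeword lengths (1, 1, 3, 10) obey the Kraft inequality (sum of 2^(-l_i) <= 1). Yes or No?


Kraft sum = sum(2^(-l_i)) = 1.126, need <= 1. Result: violated (a binary prefix-free code with these lengths cannot exist)

No


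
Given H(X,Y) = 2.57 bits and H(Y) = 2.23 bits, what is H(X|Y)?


H(X|Y) = H(X,Y) - H(Y) = 2.57 - 2.23 = 0.34

0.34 bits


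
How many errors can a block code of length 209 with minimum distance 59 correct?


Correction capability = floor((d-1)/2) = floor((59-1)/2) = 29

29 errors


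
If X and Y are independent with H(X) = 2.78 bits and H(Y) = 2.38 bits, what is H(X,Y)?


For independent variables, H(X,Y) = H(X) + H(Y) = 2.78 + 2.38 = 5.16

5.16 bits


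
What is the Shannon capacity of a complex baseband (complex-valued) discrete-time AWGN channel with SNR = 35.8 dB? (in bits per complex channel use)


SNR_linear = 10^(35.8/10) = 3801.894; C = log2(1 + SNR_linear) = log2(1 + 3801.894) = 11.8929

11.8929 bits/channel use


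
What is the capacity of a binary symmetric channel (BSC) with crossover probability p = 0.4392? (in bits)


H(p) = -p*log2(p) - (1-p)*log2(1-p) = -0.4392*log2(0.4392) - 0.5608*log2(0.5608) = 0.521352 + 0.467955 = 0.9893. C = 1 - H(p) = 1 - 0.9893 = 0.0107

0.0107 bits


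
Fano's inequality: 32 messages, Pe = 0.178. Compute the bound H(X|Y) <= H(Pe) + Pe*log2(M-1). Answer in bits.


H(Pe) = -Pe*log2(Pe) - (1-Pe)*log2(1-Pe) = -0.178*log2(0.178) - 0.822*log2(0.822) = 0.443229 + 0.232453 = 0.6757. Pe*log2(M-1) = 0.178*log2(31) = 0.881847. Bound = H(Pe) + Pe*log2(M-1) = 0.443229 + 0.232453 + 0.881847 = 1.5575

1.5575 bits


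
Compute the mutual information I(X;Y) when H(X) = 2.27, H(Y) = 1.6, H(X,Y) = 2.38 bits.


I(X;Y) = H(X) + H(Y) - H(X,Y) = 2.27 + 1.6 - 2.38 = 1.49

1.49 bits


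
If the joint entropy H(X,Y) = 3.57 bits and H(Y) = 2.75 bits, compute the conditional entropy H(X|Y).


H(X|Y) = H(X,Y) - H(Y) = 3.57 - 2.75 = 0.82

0.82 bits


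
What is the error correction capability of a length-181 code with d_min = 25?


Correction capability = floor((d-1)/2) = floor((25-1)/2) = 12

12 errors


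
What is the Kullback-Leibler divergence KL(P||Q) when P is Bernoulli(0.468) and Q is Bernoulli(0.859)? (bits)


KL = p*log2(p/q) + (1-p)*log2((1-p)/(1-q)) = 0.468*log2(0.468/0.859) + 0.532*log2(0.532/0.141) = 0.6091

0.6091 bits


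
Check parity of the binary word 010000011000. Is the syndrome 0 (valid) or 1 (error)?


Syndrome = XOR of all bits = 0 XOR 1 XOR 0 XOR 0 XOR 0 XOR 0 XOR 0 XOR 1 XOR 1 XOR 0 XOR 0 XOR 0 = 1

1


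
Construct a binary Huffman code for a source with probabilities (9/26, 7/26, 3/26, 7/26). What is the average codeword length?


Huffman construction (repeatedly merge the two least-probable nodes; each merge adds 1 bit to every symbol beneath it): 3/26 + 7/26 = 5/13; 7/26 + 9/26 = 8/13; 5/13 + 8/13 = 1. Resulting codeword lengths (in the order the probabilities were given): (2, 2, 2, 2). L_avg = sum(p_i * l_i) = 9/26*2 + 7/26*2 + 3/26*2 + 7/26*2 = 2

2.0 bits


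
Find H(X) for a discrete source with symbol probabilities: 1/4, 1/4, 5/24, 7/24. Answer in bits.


H = -sum(p_i * log2(p_i)). Terms: -(1/4)*log2(1/4) = 0.500000; -(1/4)*log2(1/4) = 0.500000; -(5/24)*log2(5/24) = 0.471466; -(7/24)*log2(7/24) = 0.518469. H = 0.500000 + 0.500000 + 0.471466 + 0.518469 = 1.9899

1.9899 bits


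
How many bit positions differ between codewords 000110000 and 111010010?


Count differing positions: ^ ^ ^ ^ . . . ^ . = 5 differences

5


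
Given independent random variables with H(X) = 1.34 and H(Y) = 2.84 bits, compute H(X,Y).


For independent variables, H(X,Y) = H(X) + H(Y) = 1.34 + 2.84 = 4.18

4.18 bits


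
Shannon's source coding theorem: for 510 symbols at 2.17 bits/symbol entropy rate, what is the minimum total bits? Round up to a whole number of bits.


Minimum bits >= n * H = 510 * 2.17 = 1106.7, rounded up to a whole number of bits = 1107

1107 bits


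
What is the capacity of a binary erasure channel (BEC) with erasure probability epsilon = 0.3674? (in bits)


C = 1 - epsilon = 1 - 0.3674 = 0.6326

0.6326 bits


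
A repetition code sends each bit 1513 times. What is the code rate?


Rate = k/n = 1/1513

1/1513


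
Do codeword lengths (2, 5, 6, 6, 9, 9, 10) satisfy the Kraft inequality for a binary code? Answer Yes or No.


Kraft sum = sum(2^(-l_i)) = 0.3174, need <= 1. Result: satisfied (a binary prefix-free code with these lengths exists)

Yes


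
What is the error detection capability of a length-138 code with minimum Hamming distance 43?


Detection capability = d_min - 1 = 43 - 1 = 42

42 errors


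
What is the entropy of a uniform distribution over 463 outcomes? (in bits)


H = log2(n) = log2(463) = 8.8549

8.8549 bits


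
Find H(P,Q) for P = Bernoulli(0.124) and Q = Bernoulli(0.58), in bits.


H(P,Q) = -p*log2(q) - (1-p)*log2(1-q). -0.124*log2(0.58) = 0.097449; -0.876*log2(0.42) = 1.096348. H(P,Q) = 0.097449 + 1.096348 = 1.1938

1.1938 bits


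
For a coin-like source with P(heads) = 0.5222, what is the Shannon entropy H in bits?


H = -p*log2(p) - (1-p)*log2(1-p). -0.5222*log2(0.5222) = 0.489471; -0.4778*log2(0.4778) = 0.509106. H = 0.489471 + 0.509106 = 0.9986

0.9986 bits


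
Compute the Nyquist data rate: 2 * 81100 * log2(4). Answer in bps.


Rate = 2 * B * log2(M) = 2 * 81100 * 2.0 = 324400.0

324400.0 bps


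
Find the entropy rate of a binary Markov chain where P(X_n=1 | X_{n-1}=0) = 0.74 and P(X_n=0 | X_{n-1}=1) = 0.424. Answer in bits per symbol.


Stationary distribution: pi_0 = p10/(p01+p10) = 0.3643, pi_1 = 0.6357. Entropy rate H' = pi_0*H(p01) + pi_1*H(p10) = 0.3643*0.8267 + 0.6357*0.9833 = 0.9263

0.9263 bits/symbol


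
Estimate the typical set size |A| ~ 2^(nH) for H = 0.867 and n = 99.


log2|A_typical| = nH = 99 * 0.867 = 85.833, so |A_typical| ~ 2^85.833 = 6.891e+25

6.891e+25


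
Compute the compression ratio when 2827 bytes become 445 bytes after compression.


Ratio = original / compressed = 2827 / 445 = 6.3528

6.3528


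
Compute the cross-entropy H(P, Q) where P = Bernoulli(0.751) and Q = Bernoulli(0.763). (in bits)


H(P,Q) = -p*log2(q) - (1-p)*log2(1-q). -0.751*log2(0.763) = 0.293074; -0.249*log2(0.237) = 0.517183. H(P,Q) = 0.293074 + 0.517183 = 0.8103

0.8103 bits


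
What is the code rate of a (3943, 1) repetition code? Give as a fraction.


Rate = k/n = 1/3943

1/3943


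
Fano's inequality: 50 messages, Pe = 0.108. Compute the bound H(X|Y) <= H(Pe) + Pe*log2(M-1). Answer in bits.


H(Pe) = -Pe*log2(Pe) - (1-Pe)*log2(1-Pe) = -0.108*log2(0.108) - 0.892*log2(0.892) = 0.346777 + 0.147077 = 0.4939. Pe*log2(M-1) = 0.108*log2(49) = 0.606389. Bound = H(Pe) + Pe*log2(M-1) = 0.346777 + 0.147077 + 0.606389 = 1.1002

1.1002 bits


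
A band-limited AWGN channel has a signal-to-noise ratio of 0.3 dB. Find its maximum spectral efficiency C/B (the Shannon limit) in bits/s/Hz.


SNR_linear = 10^(0.3/10) = 1.0715; C/B = log2(1 + SNR_linear) = log2(1 + 1.0715) = 1.0507

1.0507 bits/s/Hz


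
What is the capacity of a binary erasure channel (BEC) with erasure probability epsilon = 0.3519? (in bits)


C = 1 - epsilon = 1 - 0.3519 = 0.6481

0.6481 bits


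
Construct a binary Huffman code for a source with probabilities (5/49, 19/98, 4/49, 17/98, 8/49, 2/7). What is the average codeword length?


Huffman construction (repeatedly merge the two least-probable nodes; each merge adds 1 bit to every symbol beneath it): 4/49 + 5/49 = 9/49; 8/49 + 17/98 = 33/98; 9/49 + 19/98 = 37/98; 2/7 + 33/98 = 61/98; 37/98 + 61/98 = 1. Resulting codeword lengths (in the order the probabilities were given): (3, 2, 3, 3, 3, 2). L_avg = sum(p_i * l_i) = 5/49*3 + 19/98*2 + 4/49*3 + 17/98*3 + 8/49*3 + 2/7*2 = 247/98 = 2.5204

2.5204 bits


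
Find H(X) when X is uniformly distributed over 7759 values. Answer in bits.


H = log2(n) = log2(7759) = 12.9217

12.9217 bits


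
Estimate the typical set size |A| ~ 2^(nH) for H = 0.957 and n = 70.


log2|A_typical| = nH = 70 * 0.957 = 66.99, so |A_typical| ~ 2^66.99 = 1.466e+20

1.466e+20


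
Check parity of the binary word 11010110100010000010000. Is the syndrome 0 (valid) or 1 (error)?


Syndrome = XOR of all bits = 1 XOR 1 XOR 0 XOR 1 XOR 0 XOR 1 XOR 1 XOR 0 XOR 1 XOR 0 XOR 0 XOR 0 XOR 1 XOR 0 XOR 0 XOR 0 XOR 0 XOR 0 XOR 1 XOR 0 XOR 0 XOR 0 XOR 0 = 0

0


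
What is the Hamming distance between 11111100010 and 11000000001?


Count differing positions: . . ^ ^ ^ ^ . . . ^ ^ = 6 differences

6


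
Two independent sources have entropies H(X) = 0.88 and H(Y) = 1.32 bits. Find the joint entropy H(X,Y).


For independent variables, H(X,Y) = H(X) + H(Y) = 0.88 + 1.32 = 2.2

2.2 bits


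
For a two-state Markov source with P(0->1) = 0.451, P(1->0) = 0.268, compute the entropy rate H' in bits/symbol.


Stationary distribution: pi_0 = p10/(p01+p10) = 0.3727, pi_1 = 0.6273. Entropy rate H' = pi_0*H(p01) + pi_1*H(p10) = 0.3727*0.9931 + 0.6273*0.8386 = 0.8962

0.8962 bits/symbol


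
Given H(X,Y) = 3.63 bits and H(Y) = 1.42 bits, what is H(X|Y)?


H(X|Y) = H(X,Y) - H(Y) = 3.63 - 1.42 = 2.21

2.21 bits


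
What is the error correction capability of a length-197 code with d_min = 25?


Correction capability = floor((d-1)/2) = floor((25-1)/2) = 12

12 errors


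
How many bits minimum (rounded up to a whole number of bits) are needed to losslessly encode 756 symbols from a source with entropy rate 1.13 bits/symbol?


Minimum bits >= n * H = 756 * 1.13 = 854.28, rounded up to a whole number of bits = 855

855 bits


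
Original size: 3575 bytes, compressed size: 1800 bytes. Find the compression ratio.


Ratio = original / compressed = 3575 / 1800 = 1.9861

1.9861


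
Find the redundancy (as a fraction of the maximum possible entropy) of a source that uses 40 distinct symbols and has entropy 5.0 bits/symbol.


H_max = log2(K) = log2(40) = 5.3219 bits/symbol. Redundancy = 1 - H/H_max = 1 - 5.0/5.3219 = 1 - 0.9395 = 0.0605

0.0605


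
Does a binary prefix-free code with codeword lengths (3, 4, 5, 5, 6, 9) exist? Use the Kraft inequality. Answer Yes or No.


Kraft sum = sum(2^(-l_i)) = 0.2676, need <= 1. Result: satisfied (a binary prefix-free code with these lengths exists)

Yes


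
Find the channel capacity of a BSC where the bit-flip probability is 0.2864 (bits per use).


H(p) = -p*log2(p) - (1-p)*log2(1-p) = -0.2864*log2(0.2864) - 0.7136*log2(0.7136) = 0.516636 + 0.347389 = 0.864. C = 1 - H(p) = 1 - 0.864 = 0.136

0.136 bits


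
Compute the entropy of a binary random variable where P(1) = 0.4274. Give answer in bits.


H = -p*log2(p) - (1-p)*log2(1-p). -0.4274*log2(0.4274) = 0.524138; -0.5726*log2(0.5726) = 0.460600. H = 0.524138 + 0.460600 = 0.9847

0.9847 bits


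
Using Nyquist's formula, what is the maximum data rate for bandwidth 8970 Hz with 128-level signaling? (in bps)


Rate = 2 * B * log2(M) = 2 * 8970 * 7.0 = 125580.0

125580.0 bps


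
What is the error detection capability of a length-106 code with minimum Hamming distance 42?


Detection capability = d_min - 1 = 42 - 1 = 41

41 errors


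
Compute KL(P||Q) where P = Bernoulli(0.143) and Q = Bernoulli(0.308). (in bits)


KL = p*log2(p/q) + (1-p)*log2((1-p)/(1-q)) = 0.143*log2(0.143/0.308) + 0.857*log2(0.857/0.692) = 0.1061

0.1061 bits


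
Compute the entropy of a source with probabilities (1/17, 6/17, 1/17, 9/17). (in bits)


H = -sum(p_i * log2(p_i)). Terms: -(1/17)*log2(1/17) = 0.240439; -(6/17)*log2(6/17) = 0.530294; -(1/17)*log2(1/17) = 0.240439; -(9/17)*log2(9/17) = 0.485755. H = 0.240439 + 0.530294 + 0.240439 + 0.485755 = 1.4969

1.4969 bits


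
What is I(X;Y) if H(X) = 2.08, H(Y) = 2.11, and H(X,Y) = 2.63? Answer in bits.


I(X;Y) = H(X) + H(Y) - H(X,Y) = 2.08 + 2.11 - 2.63 = 1.56

1.56 bits


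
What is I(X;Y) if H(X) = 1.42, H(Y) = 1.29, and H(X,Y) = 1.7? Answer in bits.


I(X;Y) = H(X) + H(Y) - H(X,Y) = 1.42 + 1.29 - 1.7 = 1.01

1.01 bits


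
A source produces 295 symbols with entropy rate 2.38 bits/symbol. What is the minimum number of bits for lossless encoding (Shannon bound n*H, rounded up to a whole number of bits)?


Minimum bits >= n * H = 295 * 2.38 = 702.1, rounded up to a whole number of bits = 703

703 bits


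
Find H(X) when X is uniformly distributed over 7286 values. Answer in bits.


H = log2(n) = log2(7286) = 12.8309

12.8309 bits


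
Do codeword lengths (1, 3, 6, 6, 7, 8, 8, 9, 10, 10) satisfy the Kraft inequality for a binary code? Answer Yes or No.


Kraft sum = sum(2^(-l_i)) = 0.6758, need <= 1. Result: satisfied (a binary prefix-free code with these lengths exists)

Yes


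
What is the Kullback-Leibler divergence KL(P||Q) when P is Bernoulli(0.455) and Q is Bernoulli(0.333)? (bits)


KL = p*log2(p/q) + (1-p)*log2((1-p)/(1-q)) = 0.455*log2(0.455/0.333) + 0.545*log2(0.545/0.667) = 0.0461

0.0461 bits


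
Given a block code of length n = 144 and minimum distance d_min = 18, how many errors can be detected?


Detection capability = d_min - 1 = 18 - 1 = 17

17 errors


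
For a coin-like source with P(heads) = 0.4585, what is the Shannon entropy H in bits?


H = -p*log2(p) - (1-p)*log2(1-p). -0.4585*log2(0.4585) = 0.515815; -0.5415*log2(0.5415) = 0.479209. H = 0.515815 + 0.479209 = 0.995

0.995 bits


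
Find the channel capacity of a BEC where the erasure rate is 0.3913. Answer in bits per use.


C = 1 - epsilon = 1 - 0.3913 = 0.6087

0.6087 bits


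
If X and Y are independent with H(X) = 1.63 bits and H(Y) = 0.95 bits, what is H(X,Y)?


For independent variables, H(X,Y) = H(X) + H(Y) = 1.63 + 0.95 = 2.58

2.58 bits


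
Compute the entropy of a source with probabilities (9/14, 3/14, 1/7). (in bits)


H = -sum(p_i * log2(p_i)). Terms: -(9/14)*log2(9/14) = 0.409776; -(3/14)*log2(3/14) = 0.476227; -(1/7)*log2(1/7) = 0.401051. H = 0.409776 + 0.476227 + 0.401051 = 1.2871

1.2871 bits


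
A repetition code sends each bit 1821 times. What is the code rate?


Rate = k/n = 1/1821

1/1821


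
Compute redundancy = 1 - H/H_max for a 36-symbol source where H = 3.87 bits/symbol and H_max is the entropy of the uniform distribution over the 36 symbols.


H_max = log2(K) = log2(36) = 5.1699 bits/symbol. Redundancy = 1 - H/H_max = 1 - 3.87/5.1699 = 1 - 0.7486 = 0.2514

0.2514


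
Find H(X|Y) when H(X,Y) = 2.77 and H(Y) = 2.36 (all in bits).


H(X|Y) = H(X,Y) - H(Y) = 2.77 - 2.36 = 0.41

0.41 bits


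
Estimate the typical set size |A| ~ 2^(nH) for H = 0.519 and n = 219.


log2|A_typical| = nH = 219 * 0.519 = 113.661, so |A_typical| ~ 2^113.661 = 1.642e+34

1.642e+34


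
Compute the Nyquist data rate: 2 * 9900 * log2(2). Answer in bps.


Rate = 2 * B * log2(M) = 2 * 9900 * 1.0 = 19800.0

19800.0 bps


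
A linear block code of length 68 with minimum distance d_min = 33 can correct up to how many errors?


Correction capability = floor((d-1)/2) = floor((33-1)/2) = 16

16 errors


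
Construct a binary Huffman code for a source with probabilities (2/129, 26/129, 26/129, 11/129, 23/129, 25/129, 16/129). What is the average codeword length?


Huffman construction (repeatedly merge the two least-probable nodes; each merge adds 1 bit to every symbol beneath it): 2/129 + 11/129 = 13/129; 13/129 + 16/129 = 29/129; 23/129 + 25/129 = 16/43; 26/129 + 26/129 = 52/129; 29/129 + 16/43 = 77/129; 52/129 + 77/129 = 1. Resulting codeword lengths (in the order the probabilities were given): (4, 2, 2, 4, 3, 3, 3). L_avg = sum(p_i * l_i) = 2/129*4 + 26/129*2 + 26/129*2 + 11/129*4 + 23/129*3 + 25/129*3 + 16/129*3 = 116/43 = 2.6977

2.6977 bits


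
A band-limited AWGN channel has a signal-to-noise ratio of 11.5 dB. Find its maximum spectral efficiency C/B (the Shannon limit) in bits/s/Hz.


SNR_linear = 10^(11.5/10) = 14.1254; C/B = log2(1 + SNR_linear) = log2(1 + 14.1254) = 3.9189

3.9189 bits/s/Hz


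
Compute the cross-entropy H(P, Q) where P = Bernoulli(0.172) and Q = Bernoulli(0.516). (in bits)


H(P,Q) = -p*log2(q) - (1-p)*log2(1-q). -0.172*log2(0.516) = 0.164184; -0.828*log2(0.484) = 0.866851. H(P,Q) = 0.164184 + 0.866851 = 1.031

1.031 bits


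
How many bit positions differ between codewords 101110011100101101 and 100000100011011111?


Count differing positions: . . ^ ^ ^ . ^ ^ ^ ^ ^ ^ ^ ^ . . ^ . = 12 differences

12


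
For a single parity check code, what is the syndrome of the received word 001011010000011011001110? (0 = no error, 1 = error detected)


Syndrome = XOR of all bits = 0 XOR 0 XOR 1 XOR 0 XOR 1 XOR 1 XOR 0 XOR 1 XOR 0 XOR 0 XOR 0 XOR 0 XOR 0 XOR 1 XOR 1 XOR 0 XOR 1 XOR 1 XOR 0 XOR 0 XOR 1 XOR 1 XOR 1 XOR 0 = 1

1


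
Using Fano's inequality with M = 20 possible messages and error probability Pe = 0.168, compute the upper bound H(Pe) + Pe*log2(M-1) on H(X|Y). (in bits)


H(Pe) = -Pe*log2(Pe) - (1-Pe)*log2(1-Pe) = -0.168*log2(0.168) - 0.832*log2(0.832) = 0.432342 + 0.220767 = 0.6531. Pe*log2(M-1) = 0.168*log2(19) = 0.713652. Bound = H(Pe) + Pe*log2(M-1) = 0.432342 + 0.220767 + 0.713652 = 1.3668

1.3668 bits


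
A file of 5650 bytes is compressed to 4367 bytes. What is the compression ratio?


Ratio = original / compressed = 5650 / 4367 = 1.2938

1.2938


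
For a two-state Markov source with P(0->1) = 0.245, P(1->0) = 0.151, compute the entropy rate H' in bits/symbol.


Stationary distribution: pi_0 = p10/(p01+p10) = 0.3813, pi_1 = 0.6187. Entropy rate H' = pi_0*H(p01) + pi_1*H(p10) = 0.3813*0.8033 + 0.6187*0.6123 = 0.6851

0.6851 bits/symbol


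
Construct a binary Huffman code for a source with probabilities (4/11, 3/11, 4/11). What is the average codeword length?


Huffman construction (repeatedly merge the two least-probable nodes; each merge adds 1 bit to every symbol beneath it): 3/11 + 4/11 = 7/11; 4/11 + 7/11 = 1. Resulting codeword lengths (in the order the probabilities were given): (2, 2, 1). L_avg = sum(p_i * l_i) = 4/11*2 + 3/11*2 + 4/11*1 = 18/11 = 1.6364

1.6364 bits


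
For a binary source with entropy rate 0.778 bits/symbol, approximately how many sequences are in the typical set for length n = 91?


log2|A_typical| = nH = 91 * 0.778 = 70.798, so |A_typical| ~ 2^70.798 = 2.053e+21

2.053e+21


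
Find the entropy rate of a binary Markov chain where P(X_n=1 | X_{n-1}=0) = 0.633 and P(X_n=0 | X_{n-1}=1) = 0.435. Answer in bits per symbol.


Stationary distribution: pi_0 = p10/(p01+p10) = 0.4073, pi_1 = 0.5927. Entropy rate H' = pi_0*H(p01) + pi_1*H(p10) = 0.4073*0.9483 + 0.5927*0.9878 = 0.9717

0.9717 bits/symbol


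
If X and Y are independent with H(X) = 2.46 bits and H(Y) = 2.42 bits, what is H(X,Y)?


For independent variables, H(X,Y) = H(X) + H(Y) = 2.46 + 2.42 = 4.88

4.88 bits


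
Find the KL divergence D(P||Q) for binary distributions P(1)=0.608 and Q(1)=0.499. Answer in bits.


KL = p*log2(p/q) + (1-p)*log2((1-p)/(1-q)) = 0.608*log2(0.608/0.499) + 0.392*log2(0.392/0.501) = 0.0345

0.0345 bits


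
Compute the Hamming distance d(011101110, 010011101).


Count differing positions: . . ^ ^ ^ . . ^ ^ = 5 differences

5


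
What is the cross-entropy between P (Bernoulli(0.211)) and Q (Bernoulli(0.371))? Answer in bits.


H(P,Q) = -p*log2(q) - (1-p)*log2(1-q). -0.211*log2(0.371) = 0.301837; -0.789*log2(0.629) = 0.527737. H(P,Q) = 0.301837 + 0.527737 = 0.8296

0.8296 bits


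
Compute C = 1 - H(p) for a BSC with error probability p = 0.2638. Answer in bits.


H(p) = -p*log2(p) - (1-p)*log2(1-p) = -0.2638*log2(0.2638) - 0.7362*log2(0.7362) = 0.507151 + 0.325276 = 0.8324. C = 1 - H(p) = 1 - 0.8324 = 0.1676

0.1676 bits


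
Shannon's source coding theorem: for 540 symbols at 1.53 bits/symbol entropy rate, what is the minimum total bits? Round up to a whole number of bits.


Minimum bits >= n * H = 540 * 1.53 = 826.2, rounded up to a whole number of bits = 827

827 bits


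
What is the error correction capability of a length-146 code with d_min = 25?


Correction capability = floor((d-1)/2) = floor((25-1)/2) = 12

12 errors


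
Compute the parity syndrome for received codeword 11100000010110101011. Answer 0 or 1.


Syndrome = XOR of all bits = 1 XOR 1 XOR 1 XOR 0 XOR 0 XOR 0 XOR 0 XOR 0 XOR 0 XOR 1 XOR 0 XOR 1 XOR 1 XOR 0 XOR 1 XOR 0 XOR 1 XOR 0 XOR 1 XOR 1 = 0

0


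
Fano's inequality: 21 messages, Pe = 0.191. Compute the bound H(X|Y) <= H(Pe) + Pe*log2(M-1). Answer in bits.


H(Pe) = -Pe*log2(Pe) - (1-Pe)*log2(1-Pe) = -0.191*log2(0.191) - 0.809*log2(0.809) = 0.456176 + 0.247383 = 0.7036. Pe*log2(M-1) = 0.191*log2(20) = 0.825488. Bound = H(Pe) + Pe*log2(M-1) = 0.456176 + 0.247383 + 0.825488 = 1.529

1.529 bits


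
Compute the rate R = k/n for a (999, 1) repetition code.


Rate = k/n = 1/999

1/999


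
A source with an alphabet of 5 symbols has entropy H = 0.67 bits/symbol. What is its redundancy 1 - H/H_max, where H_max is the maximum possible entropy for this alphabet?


H_max = log2(K) = log2(5) = 2.3219 bits/symbol. Redundancy = 1 - H/H_max = 1 - 0.67/2.3219 = 1 - 0.2886 = 0.7114

0.7114


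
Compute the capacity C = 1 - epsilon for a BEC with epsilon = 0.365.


C = 1 - epsilon = 1 - 0.365 = 0.635

0.635 bits


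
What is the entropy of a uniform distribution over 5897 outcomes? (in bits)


H = log2(n) = log2(5897) = 12.5258

12.5258 bits


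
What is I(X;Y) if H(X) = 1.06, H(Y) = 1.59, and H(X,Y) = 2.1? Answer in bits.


I(X;Y) = H(X) + H(Y) - H(X,Y) = 1.06 + 1.59 - 2.1 = 0.55

0.55 bits


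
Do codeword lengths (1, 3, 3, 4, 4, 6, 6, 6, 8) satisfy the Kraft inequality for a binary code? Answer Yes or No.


Kraft sum = sum(2^(-l_i)) = 0.9258, need <= 1. Result: satisfied (a binary prefix-free code with these lengths exists)

Yes


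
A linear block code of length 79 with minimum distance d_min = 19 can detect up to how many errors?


Detection capability = d_min - 1 = 19 - 1 = 18

18 errors


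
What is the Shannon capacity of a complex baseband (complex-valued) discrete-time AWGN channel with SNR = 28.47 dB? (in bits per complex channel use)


SNR_linear = 10^(28.47/10) = 703.0723; C = log2(1 + SNR_linear) = log2(1 + 703.0723) = 9.4596

9.4596 bits/channel use


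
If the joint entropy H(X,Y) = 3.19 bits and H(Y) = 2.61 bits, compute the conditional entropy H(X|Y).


H(X|Y) = H(X,Y) - H(Y) = 3.19 - 2.61 = 0.58

0.58 bits


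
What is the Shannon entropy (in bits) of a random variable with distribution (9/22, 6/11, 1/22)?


H = -sum(p_i * log2(p_i)). Terms: -(9/22)*log2(9/22) = 0.527525; -(6/11)*log2(6/11) = 0.476983; -(1/22)*log2(1/22) = 0.202701. H = 0.527525 + 0.476983 + 0.202701 = 1.2072

1.2072 bits


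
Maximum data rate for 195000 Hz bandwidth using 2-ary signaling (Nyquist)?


Rate = 2 * B * log2(M) = 2 * 195000 * 1.0 = 390000.0

390000.0 bps


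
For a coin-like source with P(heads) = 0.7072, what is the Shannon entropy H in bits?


H = -p*log2(p) - (1-p)*log2(1-p). -0.7072*log2(0.7072) = 0.353466; -0.2928*log2(0.2928) = 0.518845. H = 0.353466 + 0.518845 = 0.8723

0.8723 bits


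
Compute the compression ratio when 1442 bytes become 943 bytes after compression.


Ratio = original / compressed = 1442 / 943 = 1.5292

1.5292


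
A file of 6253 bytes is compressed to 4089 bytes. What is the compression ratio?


Ratio = original / compressed = 6253 / 4089 = 1.5292

1.5292


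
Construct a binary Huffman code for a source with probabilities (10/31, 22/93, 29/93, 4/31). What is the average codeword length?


Huffman construction (repeatedly merge the two least-probable nodes; each merge adds 1 bit to every symbol beneath it): 4/31 + 22/93 = 34/93; 29/93 + 10/31 = 59/93; 34/93 + 59/93 = 1. Resulting codeword lengths (in the order the probabilities were given): (2, 2, 2, 2). L_avg = sum(p_i * l_i) = 10/31*2 + 22/93*2 + 29/93*2 + 4/31*2 = 2

2.0 bits


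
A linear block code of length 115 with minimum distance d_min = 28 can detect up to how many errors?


Detection capability = d_min - 1 = 28 - 1 = 27

27 errors


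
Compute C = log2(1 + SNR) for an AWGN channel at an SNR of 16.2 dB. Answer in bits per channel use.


SNR_linear = 10^(16.2/10) = 41.6869; C = log2(1 + SNR_linear) = log2(1 + 41.6869) = 5.4157

5.4157 bits/channel use


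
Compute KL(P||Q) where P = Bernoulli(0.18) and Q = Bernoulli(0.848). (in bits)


KL = p*log2(p/q) + (1-p)*log2((1-p)/(1-q)) = 0.18*log2(0.18/0.848) + 0.82*log2(0.82/0.152) = 1.5914

1.5914 bits


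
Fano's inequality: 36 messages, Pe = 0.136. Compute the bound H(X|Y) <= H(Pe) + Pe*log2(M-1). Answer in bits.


H(Pe) = -Pe*log2(Pe) - (1-Pe)*log2(1-Pe) = -0.136*log2(0.136) - 0.864*log2(0.864) = 0.391452 + 0.182215 = 0.5737. Pe*log2(M-1) = 0.136*log2(35) = 0.697582. Bound = H(Pe) + Pe*log2(M-1) = 0.391452 + 0.182215 + 0.697582 = 1.2712

1.2712 bits


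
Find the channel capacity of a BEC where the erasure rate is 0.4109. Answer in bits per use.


C = 1 - epsilon = 1 - 0.4109 = 0.5891

0.5891 bits


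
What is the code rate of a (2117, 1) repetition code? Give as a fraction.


Rate = k/n = 1/2117

1/2117


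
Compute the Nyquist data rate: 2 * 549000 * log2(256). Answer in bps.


Rate = 2 * B * log2(M) = 2 * 549000 * 8.0 = 8784000.0

8784000.0 bps


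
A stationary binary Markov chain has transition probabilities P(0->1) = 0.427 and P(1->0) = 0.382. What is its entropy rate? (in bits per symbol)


Stationary distribution: pi_0 = p10/(p01+p10) = 0.4722, pi_1 = 0.5278. Entropy rate H' = pi_0*H(p01) + pi_1*H(p10) = 0.4722*0.9846 + 0.5278*0.9594 = 0.9713

0.9713 bits/symbol


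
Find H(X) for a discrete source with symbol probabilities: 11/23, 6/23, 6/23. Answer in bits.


H = -sum(p_i * log2(p_i)). Terms: -(11/23)*log2(11/23) = 0.508932; -(6/23)*log2(6/23) = 0.505722; -(6/23)*log2(6/23) = 0.505722. H = 0.508932 + 0.505722 + 0.505722 = 1.5204

1.5204 bits


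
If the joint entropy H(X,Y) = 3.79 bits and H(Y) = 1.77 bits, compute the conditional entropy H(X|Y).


H(X|Y) = H(X,Y) - H(Y) = 3.79 - 1.77 = 2.02

2.02 bits


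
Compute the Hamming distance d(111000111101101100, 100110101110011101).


Count differing positions: . ^ ^ ^ ^ . . ^ . . ^ ^ ^ ^ . . . ^ = 10 differences

10


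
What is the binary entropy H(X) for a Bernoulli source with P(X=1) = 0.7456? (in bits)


H = -p*log2(p) - (1-p)*log2(1-p). -0.7456*log2(0.7456) = 0.315781; -0.2544*log2(0.2544) = 0.502397. H = 0.315781 + 0.502397 = 0.8182

0.8182 bits


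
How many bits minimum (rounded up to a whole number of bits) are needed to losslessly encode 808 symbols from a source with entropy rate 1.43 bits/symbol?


Minimum bits >= n * H = 808 * 1.43 = 1155.44, rounded up to a whole number of bits = 1156

1156 bits


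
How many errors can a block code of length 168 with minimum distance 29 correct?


Correction capability = floor((d-1)/2) = floor((29-1)/2) = 14

14 errors


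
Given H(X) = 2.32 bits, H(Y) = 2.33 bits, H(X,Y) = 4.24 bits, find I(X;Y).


I(X;Y) = H(X) + H(Y) - H(X,Y) = 2.32 + 2.33 - 4.24 = 0.41

0.41 bits


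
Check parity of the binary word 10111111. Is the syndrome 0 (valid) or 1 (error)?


Syndrome = XOR of all bits = 1 XOR 0 XOR 1 XOR 1 XOR 1 XOR 1 XOR 1 XOR 1 = 1

1


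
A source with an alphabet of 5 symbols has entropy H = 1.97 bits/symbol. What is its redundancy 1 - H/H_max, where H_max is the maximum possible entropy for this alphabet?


H_max = log2(K) = log2(5) = 2.3219 bits/symbol. Redundancy = 1 - H/H_max = 1 - 1.97/2.3219 = 1 - 0.8484 = 0.1516

0.1516


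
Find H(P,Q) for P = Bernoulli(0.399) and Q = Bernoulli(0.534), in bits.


H(P,Q) = -p*log2(q) - (1-p)*log2(1-q). -0.399*log2(0.534) = 0.361130; -0.601*log2(0.466) = 0.662060. H(P,Q) = 0.361130 + 0.662060 = 1.0232

1.0232 bits


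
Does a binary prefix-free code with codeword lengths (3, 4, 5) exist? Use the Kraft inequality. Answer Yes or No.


Kraft sum = sum(2^(-l_i)) = 0.2188, need <= 1. Result: satisfied (a binary prefix-free code with these lengths exists)

Yes


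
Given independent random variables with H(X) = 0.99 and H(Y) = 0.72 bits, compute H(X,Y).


For independent variables, H(X,Y) = H(X) + H(Y) = 0.99 + 0.72 = 1.71

1.71 bits


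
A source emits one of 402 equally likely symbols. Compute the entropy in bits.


H = log2(n) = log2(402) = 8.6511

8.6511 bits


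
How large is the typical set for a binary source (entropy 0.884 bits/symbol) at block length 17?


log2|A_typical| = nH = 17 * 0.884 = 15.028, so |A_typical| ~ 2^15.028 = 3.341e+04

3.341e+04


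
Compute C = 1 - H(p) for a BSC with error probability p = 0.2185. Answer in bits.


H(p) = -p*log2(p) - (1-p)*log2(1-p) = -0.2185*log2(0.2185) - 0.7815*log2(0.7815) = 0.479453 + 0.277966 = 0.7574. C = 1 - H(p) = 1 - 0.7574 = 0.2426

0.2426 bits


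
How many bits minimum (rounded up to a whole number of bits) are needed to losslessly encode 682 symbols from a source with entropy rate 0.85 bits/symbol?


Minimum bits >= n * H = 682 * 0.85 = 579.7, rounded up to a whole number of bits = 580

580 bits


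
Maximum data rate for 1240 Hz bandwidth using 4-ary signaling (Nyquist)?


Rate = 2 * B * log2(M) = 2 * 1240 * 2.0 = 4960.0

4960.0 bps


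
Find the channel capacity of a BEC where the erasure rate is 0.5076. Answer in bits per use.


C = 1 - epsilon = 1 - 0.5076 = 0.4924

0.4924 bits


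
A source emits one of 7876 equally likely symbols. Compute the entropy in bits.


H = log2(n) = log2(7876) = 12.9432

12.9432 bits


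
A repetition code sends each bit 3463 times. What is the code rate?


Rate = k/n = 1/3463

1/3463


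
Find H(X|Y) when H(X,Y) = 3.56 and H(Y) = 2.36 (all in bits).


H(X|Y) = H(X,Y) - H(Y) = 3.56 - 2.36 = 1.2

1.2 bits


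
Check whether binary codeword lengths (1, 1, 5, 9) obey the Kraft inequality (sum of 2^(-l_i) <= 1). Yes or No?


Kraft sum = sum(2^(-l_i)) = 1.0332, need <= 1. Result: violated (a binary prefix-free code with these lengths cannot exist)

No


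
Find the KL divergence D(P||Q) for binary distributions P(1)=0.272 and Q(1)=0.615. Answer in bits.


KL = p*log2(p/q) + (1-p)*log2((1-p)/(1-q)) = 0.272*log2(0.272/0.615) + 0.728*log2(0.728/0.385) = 0.349

0.349 bits


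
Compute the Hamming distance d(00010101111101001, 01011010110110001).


Count differing positions: . ^ . . ^ ^ ^ ^ . . ^ . ^ ^ . . . = 8 differences

8


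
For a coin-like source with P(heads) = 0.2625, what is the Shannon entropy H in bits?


H = -p*log2(p) - (1-p)*log2(1-p). -0.2625*log2(0.2625) = 0.506523; -0.7375*log2(0.7375) = 0.323973. H = 0.506523 + 0.323973 = 0.8305

0.8305 bits


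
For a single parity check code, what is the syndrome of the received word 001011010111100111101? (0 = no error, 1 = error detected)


Syndrome = XOR of all bits = 0 XOR 0 XOR 1 XOR 0 XOR 1 XOR 1 XOR 0 XOR 1 XOR 0 XOR 1 XOR 1 XOR 1 XOR 1 XOR 0 XOR 0 XOR 1 XOR 1 XOR 1 XOR 1 XOR 0 XOR 1 = 1

1


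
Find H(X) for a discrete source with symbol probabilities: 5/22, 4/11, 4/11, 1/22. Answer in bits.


H = -sum(p_i * log2(p_i)). Terms: -(5/22)*log2(5/22) = 0.485796; -(4/11)*log2(4/11) = 0.530702; -(4/11)*log2(4/11) = 0.530702; -(1/22)*log2(1/22) = 0.202701. H = 0.485796 + 0.530702 + 0.530702 + 0.202701 = 1.7499

1.7499 bits


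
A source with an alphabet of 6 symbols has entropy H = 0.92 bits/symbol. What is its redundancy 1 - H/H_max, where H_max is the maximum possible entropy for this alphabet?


H_max = log2(K) = log2(6) = 2.585 bits/symbol. Redundancy = 1 - H/H_max = 1 - 0.92/2.585 = 1 - 0.3559 = 0.6441

0.6441


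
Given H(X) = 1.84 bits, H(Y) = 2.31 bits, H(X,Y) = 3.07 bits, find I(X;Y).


I(X;Y) = H(X) + H(Y) - H(X,Y) = 1.84 + 2.31 - 3.07 = 1.08

1.08 bits
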